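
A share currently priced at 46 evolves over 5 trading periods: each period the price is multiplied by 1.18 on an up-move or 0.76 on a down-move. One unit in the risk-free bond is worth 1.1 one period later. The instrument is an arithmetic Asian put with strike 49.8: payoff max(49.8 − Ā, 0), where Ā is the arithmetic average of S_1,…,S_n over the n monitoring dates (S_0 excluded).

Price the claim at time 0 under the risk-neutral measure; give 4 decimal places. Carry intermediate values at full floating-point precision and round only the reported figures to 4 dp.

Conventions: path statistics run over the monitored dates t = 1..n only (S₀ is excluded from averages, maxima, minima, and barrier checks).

price = 1.1353

Risk-neutral up-probability p* = (R−d)/(u−d) = (1.1−0.76)/(1.18−0.76) = 0.8095; the claim prices as the p*-weighted sum of path payoffs discounted by R^5.
Enumerate all 2^5 = 32 price paths (U = up ×1.18, D = down ×0.76); each path with k up-moves has probability p*^k·(1−p*)^(5−k).
DDDDD: Ā=21.7465, payoff=28.0535, prob=0.000251
UDDDD: Ā=33.7643, payoff=16.0357, prob=0.001066
DUDDD: Ā=29.9003, payoff=19.8997, prob=0.001066
UUDDD: Ā=46.4242, payoff=3.3758, prob=0.004529
DDUDD: Ā=26.9637, payoff=22.8363, prob=0.001066
UDUDD: Ā=41.8646, payoff=7.9354, prob=0.004529
DUUDD: Ā=38.0006, payoff=11.7994, prob=0.004529
UUUDD: Ā=59.0010, payoff=0.0000, prob=0.019247
DDDUD: Ā=24.7318, payoff=25.0682, prob=0.001066
UDDUD: Ā=38.3994, payoff=11.4006, prob=0.004529
DUDUD: Ā=34.5354, payoff=15.2646, prob=0.004529
UUDUD: Ā=53.6208, payoff=0.0000, prob=0.019247
DDUUD: Ā=31.5988, payoff=18.2012, prob=0.004529
UDUUD: Ā=49.0612, payoff=0.7388, prob=0.019247
DUUUD: Ā=45.1972, payoff=4.6028, prob=0.019247
UUUUD: Ā=70.1747, payoff=0.0000, prob=0.081801
DDDDU: Ā=23.0356, payoff=26.7644, prob=0.001066
UDDDU: Ā=35.7658, payoff=14.0342, prob=0.004529
DUDDU: Ā=31.9018, payoff=17.8982, prob=0.004529
UUDDU: Ā=49.5318, payoff=0.2682, prob=0.019247
DDUDU: Ā=28.9652, payoff=20.8348, prob=0.004529
UDUDU: Ā=44.9723, payoff=4.8277, prob=0.019247
DUUDU: Ā=41.1083, payoff=8.6917, prob=0.019247
UUUDU: Ā=63.8260, payoff=0.0000, prob=0.081801
DDDUU: Ā=26.7333, payoff=23.0667, prob=0.004529
UDDUU: Ā=41.5070, payoff=8.2930, prob=0.019247
DUDUU: Ā=37.6430, payoff=12.1570, prob=0.019247
UUDUU: Ā=58.4458, payoff=0.0000, prob=0.081801
DDUUU: Ā=34.7064, payoff=15.0936, prob=0.019247
UDUUU: Ā=53.8862, payoff=0.0000, prob=0.081801
DUUUU: Ā=50.0222, payoff=0.0000, prob=0.081801
UUUUU: Ā=77.6661, payoff=0.0000, prob=0.347655
Price = Σ prob·payoff / R^5 = 1.828485 / 1.610510 = 1.1353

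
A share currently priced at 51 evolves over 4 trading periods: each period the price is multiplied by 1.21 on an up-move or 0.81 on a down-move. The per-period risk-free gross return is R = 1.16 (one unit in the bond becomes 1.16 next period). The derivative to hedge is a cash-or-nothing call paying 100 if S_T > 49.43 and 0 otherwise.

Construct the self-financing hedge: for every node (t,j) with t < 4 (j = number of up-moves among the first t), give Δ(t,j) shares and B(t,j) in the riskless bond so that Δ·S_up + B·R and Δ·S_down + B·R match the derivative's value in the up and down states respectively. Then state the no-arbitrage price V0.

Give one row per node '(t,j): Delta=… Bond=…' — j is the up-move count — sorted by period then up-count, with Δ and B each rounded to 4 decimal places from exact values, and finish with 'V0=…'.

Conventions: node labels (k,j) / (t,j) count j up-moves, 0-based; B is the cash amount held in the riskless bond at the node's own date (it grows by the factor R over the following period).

Since d<R<u, set p* = (R−d)/(u−d) = 0.8750; price each node as the discounted p*-expectation of its children.
At maturity the claim pays: V(4,0)=0.0000, V(4,1)=0.0000, V(4,2)=0.0000, V(4,3)=100.0000, V(4,4)=100.0000
Node (3,0) S=27.1035: V=(p*·0.0000+(1−p*)·0.0000)/1.16=0.0000; Δ=(0.0000−0.0000)/(32.7952−21.9538)=0.0000; B=V−Δ·S=0.0000
Node (3,1) S=40.4879: V=(p*·0.0000+(1−p*)·0.0000)/1.16=0.0000; Δ=(0.0000−0.0000)/(48.9904−32.7952)=0.0000; B=V−Δ·S=0.0000
Node (3,2) S=60.4820: V=(p*·100.0000+(1−p*)·0.0000)/1.16=75.4310; Δ=(100.0000−0.0000)/(73.1832−48.9904)=4.1335; B=V−Δ·S=-174.5690
Node (3,3) S=90.3496: V=(p*·100.0000+(1−p*)·100.0000)/1.16=86.2069; Δ=(100.0000−100.0000)/(109.3230−73.1832)=0.0000; B=V−Δ·S=86.2069
Node (2,0) S=33.4611: V=(p*·0.0000+(1−p*)·0.0000)/1.16=0.0000; Δ=(0.0000−0.0000)/(40.4879−27.1035)=0.0000; B=V−Δ·S=0.0000
Node (2,1) S=49.9851: V=(p*·75.4310+(1−p*)·0.0000)/1.16=56.8984; Δ=(75.4310−0.0000)/(60.4820−40.4879)=3.7727; B=V−Δ·S=-131.6792
Node (2,2) S=74.6691: V=(p*·86.2069+(1−p*)·75.4310)/1.16=73.1551; Δ=(86.2069−75.4310)/(90.3496−60.4820)=0.3608; B=V−Δ·S=46.2154
Node (1,0) S=41.3100: V=(p*·56.8984+(1−p*)·0.0000)/1.16=42.9191; Δ=(56.8984−0.0000)/(49.9851−33.4611)=3.4434; B=V−Δ·S=-99.3270
Node (1,1) S=61.7100: V=(p*·73.1551+(1−p*)·56.8984)/1.16=61.3129; Δ=(73.1551−56.8984)/(74.6691−49.9851)=0.6586; B=V−Δ·S=20.6712
Node (0,0) S=51.0000: V=(p*·61.3129+(1−p*)·42.9191)/1.16=50.8739; Δ=(61.3129−42.9191)/(61.7100−41.3100)=0.9017; B=V−Δ·S=4.8892
Sanity check at the root: Δ(0,0)·S0 + B(0,0) reproduces V0 = 50.8739.

(0,0): Delta=0.9017 Bond=4.8892
(1,0): Delta=3.4434 Bond=-99.3270
(1,1): Delta=0.6586 Bond=20.6712
(2,0): Delta=0.0000 Bond=0.0000
(2,1): Delta=3.7727 Bond=-131.6792
(2,2): Delta=0.3608 Bond=46.2154
(3,0): Delta=0.0000 Bond=0.0000
(3,1): Delta=0.0000 Bond=0.0000
(3,2): Delta=4.1335 Bond=-174.5690
(3,3): Delta=0.0000 Bond=86.2069
V0=50.8739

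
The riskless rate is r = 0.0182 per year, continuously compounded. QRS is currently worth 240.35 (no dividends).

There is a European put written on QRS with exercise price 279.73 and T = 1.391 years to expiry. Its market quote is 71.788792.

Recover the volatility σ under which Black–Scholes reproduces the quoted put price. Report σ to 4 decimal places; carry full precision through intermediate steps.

At σ = 0.4538 the Black–Scholes value reproduces the quote:
σ√T = 0.4538·√1.391 = 0.535215
d₁ = (ln(S/K) + (r+σ²/2)T) / (σ√T) = (ln(240.35/279.73) + (0.0182+0.4538²/2)·1.391) / 0.535215 = (-0.151729 + 0.168544) / 0.535215 = 0.031417
d₂ = d₁ − σ√T = 0.031417 − 0.535215 = -0.503798
e^{−rT} = 0.975002
N(−d₁) = 0.487468,  N(−d₂) = 0.692798
V = K·e^{−rT}·N(−d₂) − S·N(−d₁) = 188.951825 − 117.163033 = 71.788792 (the quoted price), and the Black–Scholes price is strictly increasing in σ, so σ is unique

sigma = 0.4538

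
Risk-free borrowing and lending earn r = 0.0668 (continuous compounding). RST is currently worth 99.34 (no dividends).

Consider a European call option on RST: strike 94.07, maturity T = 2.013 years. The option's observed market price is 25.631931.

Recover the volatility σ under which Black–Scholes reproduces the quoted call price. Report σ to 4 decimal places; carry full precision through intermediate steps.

At σ = 0.3071 the Black–Scholes value reproduces the quote:
σ√T = 0.3071·√2.013 = 0.435714
d₁ = (ln(S/K) + (r+σ²/2)T) / (σ√T) = (ln(99.34/94.07) + (0.0668+0.3071²/2)·2.013) / 0.435714 = (0.054509 + 0.229392) / 0.435714 = 0.651576
d₂ = d₁ − σ√T = 0.651576 − 0.435714 = 0.215862
e^{−rT} = 0.874181
N(d₁) = 0.742663,  N(d₂) = 0.585452
V = S·N(d₁) − K·e^{−rT}·N(d₂) = 73.776109 − 48.144178 = 25.631931 (the observed quote) — the price is monotone increasing in volatility, hence this σ is the only solution

sigma = 0.3071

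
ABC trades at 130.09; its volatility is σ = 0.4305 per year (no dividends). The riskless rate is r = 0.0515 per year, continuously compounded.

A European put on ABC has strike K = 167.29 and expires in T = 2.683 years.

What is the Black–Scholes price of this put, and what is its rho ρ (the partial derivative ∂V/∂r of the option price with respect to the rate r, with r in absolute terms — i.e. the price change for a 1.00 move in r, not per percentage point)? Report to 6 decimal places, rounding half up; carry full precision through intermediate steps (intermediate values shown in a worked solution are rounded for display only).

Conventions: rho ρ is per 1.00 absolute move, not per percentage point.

σ√T = 0.4305·√2.683 = 0.705153
d₁ = (ln(S/K) + (r+σ²/2)T) / (σ√T) = (ln(130.09/167.29) + (0.0515+0.4305²/2)·2.683) / 0.705153 = (-0.251502 + 0.386795) / 0.705153 = 0.191863
d₂ = d₁ − σ√T = 0.191863 − 0.705153 = -0.513290
e^{−rT} = 0.870947
N(−d₁) = 0.423925,  N(−d₂) = 0.696126
Put price V = K·e^{−rT}·N(−d₂) − S·N(−d₁) = 101.426010 − 55.148379 = 46.277631
ρ = −K·T·e^{−rT}·N(−d₂) = -272.125985

price = 46.277631
ρ = -272.125985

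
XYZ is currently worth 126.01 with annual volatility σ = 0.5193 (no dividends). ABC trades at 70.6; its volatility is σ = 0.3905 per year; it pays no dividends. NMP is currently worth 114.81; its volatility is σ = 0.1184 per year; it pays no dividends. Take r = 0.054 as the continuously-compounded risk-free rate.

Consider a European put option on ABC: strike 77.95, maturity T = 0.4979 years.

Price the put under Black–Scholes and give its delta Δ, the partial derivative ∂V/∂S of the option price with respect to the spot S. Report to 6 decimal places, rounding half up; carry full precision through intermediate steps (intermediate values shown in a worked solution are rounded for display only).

price = 10.938492
Δ = -0.549372

σ√T = 0.3905·√0.4979 = 0.275545
d₁ = (ln(S/K) + (r+σ²/2)T) / (σ√T) = (ln(70.6/77.95) + (0.054+0.3905²/2)·0.4979) / 0.275545 = (-0.099037 + 0.064849) / 0.275545 = -0.124076
d₂ = d₁ − σ√T = -0.124076 − 0.275545 = -0.399620
e^{−rT} = 0.973472
N(−d₁) = 0.549372,  N(−d₂) = 0.655282
Put price V = K·e^{−rT}·N(−d₂) − S·N(−d₁) = 49.724179 − 38.785686 = 10.938492
Δ = −N(−d₁) = -0.549372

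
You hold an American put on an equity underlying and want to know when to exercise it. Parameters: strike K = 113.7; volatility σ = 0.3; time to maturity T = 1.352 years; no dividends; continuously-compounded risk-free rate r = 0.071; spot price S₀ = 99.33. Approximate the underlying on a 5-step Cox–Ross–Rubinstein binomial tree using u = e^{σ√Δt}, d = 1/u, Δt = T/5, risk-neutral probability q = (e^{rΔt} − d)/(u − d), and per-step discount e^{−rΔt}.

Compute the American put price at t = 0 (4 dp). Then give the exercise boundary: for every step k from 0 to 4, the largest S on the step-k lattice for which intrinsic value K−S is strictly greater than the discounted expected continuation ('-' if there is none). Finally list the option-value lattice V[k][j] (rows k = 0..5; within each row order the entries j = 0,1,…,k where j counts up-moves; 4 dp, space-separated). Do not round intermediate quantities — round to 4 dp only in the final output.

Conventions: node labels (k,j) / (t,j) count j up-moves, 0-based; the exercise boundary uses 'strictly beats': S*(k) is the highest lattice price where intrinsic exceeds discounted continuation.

price = 18.3218
boundary = - 84.9827 72.7077 84.9827 99.3300
tree:
18.3218
28.7173 9.5180
40.9923 16.8888 3.1470
51.4942 28.7173 6.7248 0.0000
60.4793 40.9923 14.3700 0.0000 0.0000
68.1665 51.4942 28.7173 0.0000 0.0000 0.0000

Δt=0.27040, u=1.16883, d=0.85556, q=0.52296, disc=e^(-rΔt)=0.98098
k=5 terminal: V=max(K-S,0) → 68.1665 51.4942 28.7173 0.0000 0.0000 0.0000
k=4: j=0 S=53.2207 intr=60.4793 cont=58.3173 V=60.4793[EX]; j=1 S=72.7077 intr=40.9923 cont=38.8302 V=40.9923[EX]; j=2 S=99.3300 intr=14.3700 cont=13.4389 V=14.3700[EX]; j=3 S=135.7001 intr=0.0000 cont=0.0000 V=0.0000[hold]; j=4 S=185.3874 intr=0.0000 cont=0.0000 V=0.0000[hold]  S*(4)=99.3300
k=3: j=0 S=62.2058 intr=51.4942 cont=49.3322 V=51.4942[EX]; j=1 S=84.9827 intr=28.7173 cont=26.5553 V=28.7173[EX]; j=2 S=116.0995 intr=0.0000 cont=6.7248 V=6.7248[hold]; j=3 S=158.6099 intr=0.0000 cont=0.0000 V=0.0000[hold]  S*(3)=84.9827
k=2: j=0 S=72.7077 intr=40.9923 cont=38.8302 V=40.9923[EX]; j=1 S=99.3300 intr=14.3700 cont=16.8888 V=16.8888[hold]; j=2 S=135.7001 intr=0.0000 cont=3.1470 V=3.1470[hold]  S*(2)=72.7077
k=1: j=0 S=84.9827 intr=28.7173 cont=27.8475 V=28.7173[EX]; j=1 S=116.0995 intr=0.0000 cont=9.5180 V=9.5180[hold]  S*(1)=84.9827
k=0: j=0 S=99.3300 intr=14.3700 cont=18.3218 V=18.3218[hold]  S*(0)=-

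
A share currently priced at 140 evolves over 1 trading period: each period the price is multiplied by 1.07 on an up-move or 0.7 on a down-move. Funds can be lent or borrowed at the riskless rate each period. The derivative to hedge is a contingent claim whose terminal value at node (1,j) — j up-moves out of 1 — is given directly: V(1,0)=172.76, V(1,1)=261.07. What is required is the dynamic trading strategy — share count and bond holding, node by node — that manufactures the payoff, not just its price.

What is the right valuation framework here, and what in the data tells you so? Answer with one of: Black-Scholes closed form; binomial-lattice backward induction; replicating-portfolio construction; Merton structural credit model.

framework: replicating-portfolio construction

Key observation: what is demanded is not a single number but the (Δ, B) position at each node of the 1.07/0.7 tree starting at 140; constructing those positions is the replicating-portfolio method.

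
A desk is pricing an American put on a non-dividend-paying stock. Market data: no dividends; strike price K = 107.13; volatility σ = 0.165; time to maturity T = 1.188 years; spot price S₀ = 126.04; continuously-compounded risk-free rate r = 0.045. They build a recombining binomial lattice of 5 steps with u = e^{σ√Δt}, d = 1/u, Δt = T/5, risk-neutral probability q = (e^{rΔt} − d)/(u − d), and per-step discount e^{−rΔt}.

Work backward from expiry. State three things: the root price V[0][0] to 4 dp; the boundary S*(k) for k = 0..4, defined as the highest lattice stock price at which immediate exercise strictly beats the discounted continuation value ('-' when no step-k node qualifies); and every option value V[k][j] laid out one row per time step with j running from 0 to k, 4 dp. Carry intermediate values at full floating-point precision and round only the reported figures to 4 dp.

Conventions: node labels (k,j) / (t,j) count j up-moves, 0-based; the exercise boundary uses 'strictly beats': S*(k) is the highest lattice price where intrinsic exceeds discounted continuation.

Δt=0.23760, u=1.08375, d=0.92272, q=0.54666, disc=e^(-rΔt)=0.98936
k=5 terminal: V=max(K-S,0) → 22.8235 8.1106 0.0000 0.0000 0.0000 0.0000
k=4: j=0 S=91.3673 intr=15.7627 cont=14.6234 V=15.7627[EX]; j=1 S=107.3123 intr=0.0000 cont=3.6378 V=3.6378[hold]; j=2 S=126.0400 intr=0.0000 cont=0.0000 V=0.0000[hold]; j=3 S=148.0360 intr=0.0000 cont=0.0000 V=0.0000[hold]; j=4 S=173.8706 intr=0.0000 cont=0.0000 V=0.0000[hold]  S*(4)=91.3673
k=3: j=0 S=99.0194 intr=8.1106 cont=9.0374 V=9.0374[hold]; j=1 S=116.2998 intr=0.0000 cont=1.6316 V=1.6316[hold]; j=2 S=136.5959 intr=0.0000 cont=0.0000 V=0.0000[hold]; j=3 S=160.4341 intr=0.0000 cont=0.0000 V=0.0000[hold]  S*(3)=-
k=2: j=0 S=107.3123 intr=0.0000 cont=4.9359 V=4.9359[hold]; j=1 S=126.0400 intr=0.0000 cont=0.7318 V=0.7318[hold]; j=2 S=148.0360 intr=0.0000 cont=0.0000 V=0.0000[hold]  S*(2)=-
k=1: j=0 S=116.2998 intr=0.0000 cont=2.6097 V=2.6097[hold]; j=1 S=136.5959 intr=0.0000 cont=0.3282 V=0.3282[hold]  S*(1)=-
k=0: j=0 S=126.0400 intr=0.0000 cont=1.3480 V=1.3480[hold]  S*(0)=-

price = 1.3480
boundary = - - - - 91.3673
tree:
1.3480
2.6097 0.3282
4.9359 0.7318 0.0000
9.0374 1.6316 0.0000 0.0000
15.7627 3.6378 0.0000 0.0000 0.0000
22.8235 8.1106 0.0000 0.0000 0.0000 0.0000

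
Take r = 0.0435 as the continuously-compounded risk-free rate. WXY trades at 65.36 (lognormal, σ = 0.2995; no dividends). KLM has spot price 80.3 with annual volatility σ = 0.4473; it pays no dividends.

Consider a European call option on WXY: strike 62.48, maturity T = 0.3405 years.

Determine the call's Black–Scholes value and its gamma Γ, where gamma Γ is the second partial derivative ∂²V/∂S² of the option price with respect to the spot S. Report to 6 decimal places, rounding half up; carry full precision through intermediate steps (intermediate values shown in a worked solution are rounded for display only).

σ√T = 0.2995·√0.3405 = 0.174765
d₁ = (ln(S/K) + (r+σ²/2)T) / (σ√T) = (ln(65.36/62.48) + (0.0435+0.2995²/2)·0.3405) / 0.174765 = (0.045064 + 0.030083) / 0.174765 = 0.429989
d₂ = d₁ − σ√T = 0.429989 − 0.174765 = 0.255223
e^{−rT} = 0.985297
N(d₁) = 0.666398,  N(d₂) = 0.600725
Call price V = S·N(d₁) − K·e^{−rT}·N(d₂) = 43.555782 − 36.981446 = 6.574336
φ(d₁) = (1/√(2π))·e^{−d₁²/2} = 0.363715
Γ = φ(d₁) / (S·σ·√T) = 0.031842

price = 6.574336
Γ = 0.031842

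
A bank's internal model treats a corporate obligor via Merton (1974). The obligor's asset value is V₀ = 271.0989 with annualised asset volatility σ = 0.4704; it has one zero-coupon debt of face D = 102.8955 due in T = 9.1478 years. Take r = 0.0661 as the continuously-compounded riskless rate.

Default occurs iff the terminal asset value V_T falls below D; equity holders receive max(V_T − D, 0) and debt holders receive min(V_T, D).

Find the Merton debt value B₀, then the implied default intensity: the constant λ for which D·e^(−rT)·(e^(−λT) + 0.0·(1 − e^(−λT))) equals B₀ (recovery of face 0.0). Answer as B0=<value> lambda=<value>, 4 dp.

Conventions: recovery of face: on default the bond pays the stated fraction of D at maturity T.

With assets at 271.0989 and a single debt payment of 102.8955 at 9.1478 years:
d₁ = [ln(V₀/D) + (r + σ²/2)T] / (σ√T)
   = [ln(271.0989/102.8955) + (0.0661 + 0.5·0.4704²)·9.1478] / (0.4704·√9.1478)
   = [0.968770 + 1.616765] / 1.422740 = 1.817292
d₂ = d₁ − σ√T = 1.817292 − 1.422740 = 0.394552
N(d₁) = 0.965414,  N(d₂) = 0.653413,  e^(−rT) = 0.546255
E₀ = V₀·N(d₁) − D·e^(−rT)·N(d₂)
   = 271.0989·0.965414 − 102.8955·0.546255·0.653413 = 224.996116
B₀ = V₀ − E₀ = 271.0989 − 224.996116 = 46.102784
e^(−λT) = (B₀·e^(rT)/D − 0)/(1 − 0) = (46.1028·1.830647/102.8955 − 0)/1 = 0.82022987
λ = −ln(0.82022987)/9.1478 = 0.021663

B0=46.1028 lambda=0.0217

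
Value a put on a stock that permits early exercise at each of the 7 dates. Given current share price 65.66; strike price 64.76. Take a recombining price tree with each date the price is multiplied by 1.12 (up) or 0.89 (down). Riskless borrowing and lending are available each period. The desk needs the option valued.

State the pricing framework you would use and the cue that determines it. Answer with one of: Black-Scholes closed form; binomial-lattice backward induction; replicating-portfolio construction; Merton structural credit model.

framework: binomial-lattice backward induction

Key observation: an American put (K = 64.76, S₀ = 65.66) on a 7-date tree has no closed form — the optimal stopping decision is embedded and must be resolved recursively from expiry.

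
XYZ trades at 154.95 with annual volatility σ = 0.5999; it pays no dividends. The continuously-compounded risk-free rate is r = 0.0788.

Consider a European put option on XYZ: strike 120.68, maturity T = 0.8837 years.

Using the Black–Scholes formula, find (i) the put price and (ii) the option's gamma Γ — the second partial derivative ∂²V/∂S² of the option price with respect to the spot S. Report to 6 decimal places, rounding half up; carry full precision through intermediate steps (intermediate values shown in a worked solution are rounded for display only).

σ√T = 0.5999·√0.8837 = 0.563938
d₁ = (ln(S/K) + (r+σ²/2)T) / (σ√T) = (ln(154.95/120.68) + (0.0788+0.5999²/2)·0.8837) / 0.563938 = (0.249960 + 0.228649) / 0.563938 = 0.848690
d₂ = d₁ − σ√T = 0.848690 − 0.563938 = 0.284752
e^{−rT} = 0.932734
N(−d₁) = 0.198027,  N(−d₂) = 0.387917
Put price V = K·e^{−rT}·N(−d₂) − S·N(−d₁) = 43.664823 − 30.684258 = 12.980565
φ(d₁) = (1/√(2π))·e^{−d₁²/2} = 0.278294
Γ = φ(d₁) / (S·σ·√T) = 0.003185

price = 12.980565
Γ = 0.003185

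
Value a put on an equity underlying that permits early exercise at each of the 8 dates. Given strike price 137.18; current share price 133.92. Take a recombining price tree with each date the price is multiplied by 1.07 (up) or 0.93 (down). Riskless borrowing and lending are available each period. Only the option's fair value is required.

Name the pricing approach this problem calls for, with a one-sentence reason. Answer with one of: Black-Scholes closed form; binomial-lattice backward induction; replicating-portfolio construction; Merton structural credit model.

framework: binomial-lattice backward induction

Key observation: the defining feature is the embedded early-exercise option across 8 discrete dates on the spot-133.92 tree; pricing the strike-137.18 put means working backward with an exercise test at every node.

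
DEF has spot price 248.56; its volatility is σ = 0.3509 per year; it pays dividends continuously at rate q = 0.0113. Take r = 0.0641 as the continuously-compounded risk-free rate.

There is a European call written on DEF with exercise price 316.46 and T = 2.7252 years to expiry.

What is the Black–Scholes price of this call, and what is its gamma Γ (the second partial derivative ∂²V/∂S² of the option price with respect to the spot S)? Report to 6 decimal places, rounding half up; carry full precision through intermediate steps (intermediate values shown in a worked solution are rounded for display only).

σ√T = 0.3509·√2.7252 = 0.579272
d₁ = (ln(S/K) + (r−q+σ²/2)T) / (σ√T) = (ln(248.56/316.46) + (0.0641−0.0113+0.3509²/2)·2.7252) / 0.579272 = (-0.241513 + 0.311669) / 0.579272 = 0.121111
d₂ = d₁ − σ√T = 0.121111 − 0.579272 = -0.458161
e^{−rT} = 0.839721
e^{−qT} = 0.969675
N(d₁) = 0.548198,  N(d₂) = 0.323418
Call price V = S·e^{−qT}·N(d₁) − K·e^{−rT}·N(d₂) = 132.128022 − 85.944578 = 46.183445
φ(d₁) = (1/√(2π))·e^{−d₁²/2} = 0.396027
Γ = e^{−qT}·φ(d₁) / (S·σ·√T) = 0.002667

price = 46.183445
Γ = 0.002667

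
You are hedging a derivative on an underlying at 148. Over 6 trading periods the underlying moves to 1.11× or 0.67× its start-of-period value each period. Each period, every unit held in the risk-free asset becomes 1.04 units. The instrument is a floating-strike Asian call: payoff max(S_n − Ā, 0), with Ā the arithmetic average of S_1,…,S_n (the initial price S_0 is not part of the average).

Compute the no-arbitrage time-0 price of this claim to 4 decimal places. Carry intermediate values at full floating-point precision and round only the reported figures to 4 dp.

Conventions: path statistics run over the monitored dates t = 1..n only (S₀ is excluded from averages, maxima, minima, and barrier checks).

No-arbitrage gives p* = (R−d)/(u−d) = 0.8409: enumerate every path, weight its payoff by its p*-probability, and discount by R^6.
Enumerate all 2^6 = 64 price paths (U = up ×1.11, D = down ×0.67); each path with k up-moves has probability p*^k·(1−p*)^(6−k).
DDDDDD: Ā=45.5506, payoff=0.0000, prob=0.000016
UDDDDD: Ā=75.4644, payoff=0.0000, prob=0.000086
DUDDDD: Ā=64.6111, payoff=0.0000, prob=0.000086
UUDDDD: Ā=107.0422, payoff=0.0000, prob=0.000453
DDUDDD: Ā=57.3393, payoff=0.0000, prob=0.000086
UDUDDD: Ā=94.9950, payoff=0.0000, prob=0.000453
DUUDDD: Ā=84.1417, payoff=0.0000, prob=0.000453
UUUDDD: Ā=139.3989, payoff=0.0000, prob=0.002394
DDDUDD: Ā=52.4673, payoff=0.0000, prob=0.000086
UDDUDD: Ā=86.9234, payoff=0.0000, prob=0.000453
DUDUDD: Ā=76.0700, payoff=0.0000, prob=0.000453
UUDUDD: Ā=126.0265, payoff=0.0000, prob=0.002394
DDUUDD: Ā=68.7983, payoff=0.0000, prob=0.000453
UDUUDD: Ā=113.9793, payoff=0.0000, prob=0.002394
DUUUDD: Ā=103.1260, payoff=0.0000, prob=0.002394
UUUUDD: Ā=170.8505, payoff=0.0000, prob=0.012656
DDDDUD: Ā=49.2030, payoff=0.0000, prob=0.000086
UDDDUD: Ā=81.5154, payoff=0.0000, prob=0.000453
DUDDUD: Ā=70.6621, payoff=0.0000, prob=0.000453
UUDDUD: Ā=117.0670, payoff=0.0000, prob=0.002394
DDUDUD: Ā=63.3903, payoff=0.0000, prob=0.000453
UDUDUD: Ā=105.0198, payoff=0.0000, prob=0.002394
DUUDUD: Ā=94.1665, payoff=0.0000, prob=0.002394
UUUDUD: Ā=156.0071, payoff=0.0000, prob=0.012656
DDDUUD: Ā=58.5183, payoff=0.0000, prob=0.000453
UDDUUD: Ā=96.9482, payoff=0.0000, prob=0.002394
DUDUUD: Ā=86.0948, payoff=0.0000, prob=0.002394
UUDUUD: Ā=142.6347, payoff=0.0000, prob=0.012656
DDUUUD: Ā=78.8231, payoff=0.0000, prob=0.002394
UDUUUD: Ā=130.5875, payoff=0.0000, prob=0.012656
DUUUUD: Ā=119.7342, payoff=0.0000, prob=0.012656
UUUUUD: Ā=198.3656, payoff=0.0000, prob=0.066895
DDDDDU: Ā=47.0159, payoff=0.0000, prob=0.000086
UDDDDU: Ā=77.8920, payoff=0.0000, prob=0.000453
DUDDDU: Ā=67.0387, payoff=0.0000, prob=0.000453
UUDDDU: Ā=111.0641, payoff=0.0000, prob=0.002394
DDUDDU: Ā=59.7670, payoff=0.0000, prob=0.000453
UDUDDU: Ā=99.0169, payoff=0.0000, prob=0.002394
DUUDDU: Ā=88.1636, payoff=0.0000, prob=0.002394
UUUDDU: Ā=146.0621, payoff=0.0000, prob=0.012656
DDDUDU: Ā=54.8949, payoff=0.0000, prob=0.000453
UDDUDU: Ā=90.9453, payoff=0.0000, prob=0.002394
DUDUDU: Ā=80.0920, payoff=0.0000, prob=0.002394
UUDUDU: Ā=132.6897, payoff=0.0000, prob=0.012656
DDUUDU: Ā=72.8202, payoff=0.0000, prob=0.002394
UDUUDU: Ā=120.6425, payoff=0.0000, prob=0.012656
DUUUDU: Ā=109.7891, payoff=0.0000, prob=0.012656
UUUUDU: Ā=181.8895, payoff=0.0000, prob=0.066895
DDDDUU: Ā=51.6306, payoff=0.0000, prob=0.000453
UDDDUU: Ā=85.5373, payoff=0.0000, prob=0.002394
DUDDUU: Ā=74.6840, payoff=0.0000, prob=0.002394
UUDDUU: Ā=123.7302, payoff=0.0000, prob=0.012656
DDUDUU: Ā=67.4122, payoff=0.0000, prob=0.002394
UDUDUU: Ā=111.6830, payoff=0.0000, prob=0.012656
DUUDUU: Ā=100.8296, payoff=0.0267, prob=0.012656
UUUDUU: Ā=167.0461, payoff=0.0442, prob=0.066895
DDDUUU: Ā=62.5402, payoff=0.0000, prob=0.002394
UDDUUU: Ā=103.6113, payoff=0.0000, prob=0.012656
DUDUUU: Ā=92.7580, payoff=8.0983, prob=0.012656
UUDUUU: Ā=153.6737, payoff=13.4166, prob=0.066895
DDUUUU: Ā=85.4863, payoff=15.3701, prob=0.012656
UDUUUU: Ā=141.6265, payoff=25.4638, prob=0.066895
DUUUUU: Ā=130.7732, payoff=36.3172, prob=0.066895
UUUUUU: Ā=216.6541, payoff=60.1673, prob=0.353585
Price = Σ prob·payoff / R^6 = 26.604882 / 1.265319 = 21.0262

price = 21.0262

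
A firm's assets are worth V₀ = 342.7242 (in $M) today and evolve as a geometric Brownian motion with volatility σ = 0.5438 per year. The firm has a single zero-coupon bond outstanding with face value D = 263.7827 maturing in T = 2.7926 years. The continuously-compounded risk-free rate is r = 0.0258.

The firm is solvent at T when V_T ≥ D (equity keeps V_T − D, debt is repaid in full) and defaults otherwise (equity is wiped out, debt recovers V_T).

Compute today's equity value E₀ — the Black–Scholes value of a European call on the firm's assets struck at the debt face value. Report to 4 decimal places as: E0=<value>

E0=158.0419

With assets at 342.7242 and a single debt payment of 263.7827 at 2.7926 years:
d₁ = [ln(V₀/D) + (r + σ²/2)T] / (σ√T)
   = [ln(342.7242/263.7827) + (0.0258 + 0.5·0.5438²)·2.7926] / (0.5438·√2.7926)
   = [0.261800 + 0.484961] / 0.908748 = 0.821747
d₂ = d₁ − σ√T = 0.821747 − 0.908748 = -0.087001
N(d₁) = 0.794390,  N(d₂) = 0.465335,  e^(−rT) = 0.930485
E₀ = V₀·N(d₁) − D·e^(−rT)·N(d₂)
   = 342.7242·0.794390 − 263.7827·0.930485·0.465335 = 158.041885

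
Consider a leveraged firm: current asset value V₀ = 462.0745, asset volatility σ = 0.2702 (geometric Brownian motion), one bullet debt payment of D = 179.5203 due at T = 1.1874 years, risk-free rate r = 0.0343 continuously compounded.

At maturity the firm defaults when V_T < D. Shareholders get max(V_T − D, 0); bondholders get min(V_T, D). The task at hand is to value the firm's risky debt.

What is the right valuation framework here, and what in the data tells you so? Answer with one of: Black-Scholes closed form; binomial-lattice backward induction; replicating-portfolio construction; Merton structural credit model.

Key observation: the question is about default risk generated by asset-value dynamics against a debt face of 179.5203 — the structural framework prices exactly that.

framework: Merton structural credit model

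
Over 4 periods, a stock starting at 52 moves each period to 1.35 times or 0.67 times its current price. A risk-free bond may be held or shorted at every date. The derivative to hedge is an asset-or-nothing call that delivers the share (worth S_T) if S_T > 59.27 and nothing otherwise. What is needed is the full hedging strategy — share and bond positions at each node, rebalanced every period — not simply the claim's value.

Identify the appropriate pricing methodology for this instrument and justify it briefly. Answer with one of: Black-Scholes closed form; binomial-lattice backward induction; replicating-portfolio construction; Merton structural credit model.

Key observation: a price alone would not answer the question — the per-node share/bond construction on the spot-52, 1.35/0.67 tree is required, and only the replicating-portfolio method yields it.

framework: replicating-portfolio construction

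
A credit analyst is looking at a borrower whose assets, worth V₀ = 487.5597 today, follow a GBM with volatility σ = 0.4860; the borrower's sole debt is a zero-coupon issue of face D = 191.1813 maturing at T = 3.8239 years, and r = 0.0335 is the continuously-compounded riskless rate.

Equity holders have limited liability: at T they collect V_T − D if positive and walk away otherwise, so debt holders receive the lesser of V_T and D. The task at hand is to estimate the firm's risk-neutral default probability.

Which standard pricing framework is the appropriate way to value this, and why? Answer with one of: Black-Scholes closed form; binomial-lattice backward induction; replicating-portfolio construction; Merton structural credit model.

Key observation: the data describe a firm's assets (V₀ = 487.5597, GBM) and a single zero-coupon debt of face 191.1813, so credit quantities follow from equity-as-call in the structural model.

framework: Merton structural credit model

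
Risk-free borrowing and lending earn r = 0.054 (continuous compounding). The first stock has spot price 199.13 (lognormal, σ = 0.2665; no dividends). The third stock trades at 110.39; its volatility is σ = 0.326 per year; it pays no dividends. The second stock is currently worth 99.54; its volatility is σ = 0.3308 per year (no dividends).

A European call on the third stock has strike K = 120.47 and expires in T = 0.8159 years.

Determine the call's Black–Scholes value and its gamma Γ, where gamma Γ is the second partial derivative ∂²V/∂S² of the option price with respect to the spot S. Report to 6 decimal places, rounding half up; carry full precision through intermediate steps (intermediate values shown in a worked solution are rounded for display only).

price = 10.905310
Γ = 0.012273

σ√T = 0.326·√0.8159 = 0.294467
d₁ = (ln(S/K) + (r+σ²/2)T) / (σ√T) = (ln(110.39/120.47) + (0.054+0.326²/2)·0.8159) / 0.294467 = (-0.087381 + 0.087414) / 0.294467 = 0.000111
d₂ = d₁ − σ√T = 0.000111 − 0.294467 = -0.294356
e^{−rT} = 0.956898
N(d₁) = 0.500044,  N(d₂) = 0.384243
Call price V = S·N(d₁) − K·e^{−rT}·N(d₂) = 55.199888 − 44.294578 = 10.905310
φ(d₁) = (1/√(2π))·e^{−d₁²/2} = 0.398942
Γ = φ(d₁) / (S·σ·√T) = 0.012273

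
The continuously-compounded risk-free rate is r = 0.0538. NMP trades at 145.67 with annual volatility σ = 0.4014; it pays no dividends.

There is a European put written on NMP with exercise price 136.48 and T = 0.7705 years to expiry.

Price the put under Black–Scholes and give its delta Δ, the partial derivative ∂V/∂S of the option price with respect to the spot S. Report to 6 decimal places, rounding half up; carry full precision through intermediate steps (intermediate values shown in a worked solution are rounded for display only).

price = 12.843245
Δ = -0.316051

σ√T = 0.4014·√0.7705 = 0.352341
d₁ = (ln(S/K) + (r+σ²/2)T) / (σ√T) = (ln(145.67/136.48) + (0.0538+0.4014²/2)·0.7705) / 0.352341 = (0.065166 + 0.103525) / 0.352341 = 0.478771
d₂ = d₁ − σ√T = 0.478771 − 0.352341 = 0.126430
e^{−rT} = 0.959395
N(−d₁) = 0.316051,  N(−d₂) = 0.449696
Put price V = K·e^{−rT}·N(−d₂) − S·N(−d₁) = 58.882362 − 46.039118 = 12.843245
Δ = −N(−d₁) = -0.316051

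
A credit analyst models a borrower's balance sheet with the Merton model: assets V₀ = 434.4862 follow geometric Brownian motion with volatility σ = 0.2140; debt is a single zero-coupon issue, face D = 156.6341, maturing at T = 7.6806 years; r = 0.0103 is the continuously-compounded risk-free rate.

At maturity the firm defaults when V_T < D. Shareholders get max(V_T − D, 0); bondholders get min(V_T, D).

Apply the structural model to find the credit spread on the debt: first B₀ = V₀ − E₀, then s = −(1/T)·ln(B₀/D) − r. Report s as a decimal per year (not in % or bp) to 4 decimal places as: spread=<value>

spread=0.0016

Equity is a call on the firm's assets struck at D = 156.6341:
d₁ = [ln(V₀/D) + (r + σ²/2)T] / (σ√T)
   = [ln(434.4862/156.6341) + (0.0103 + 0.5·0.2140²)·7.6806] / (0.2140·√7.6806)
   = [1.020252 + 0.254981] / 0.593077 = 2.150195
d₂ = d₁ − σ√T = 2.150195 − 0.593077 = 1.557118
N(d₁) = 0.984230,  N(d₂) = 0.940279,  e^(−rT) = 0.923938
E₀ = V₀·N(d₁) − D·e^(−rT)·N(d₂)
   = 434.4862·0.984230 − 156.6341·0.923938·0.940279 = 291.557058
B₀ = V₀ − E₀ = 434.4862 − 291.557058 = 142.929142
spread = −(1/T)·ln(B₀/D) − r = −(1/7.6806)·ln(142.929142/156.6341) − 0.0103 = 0.00162140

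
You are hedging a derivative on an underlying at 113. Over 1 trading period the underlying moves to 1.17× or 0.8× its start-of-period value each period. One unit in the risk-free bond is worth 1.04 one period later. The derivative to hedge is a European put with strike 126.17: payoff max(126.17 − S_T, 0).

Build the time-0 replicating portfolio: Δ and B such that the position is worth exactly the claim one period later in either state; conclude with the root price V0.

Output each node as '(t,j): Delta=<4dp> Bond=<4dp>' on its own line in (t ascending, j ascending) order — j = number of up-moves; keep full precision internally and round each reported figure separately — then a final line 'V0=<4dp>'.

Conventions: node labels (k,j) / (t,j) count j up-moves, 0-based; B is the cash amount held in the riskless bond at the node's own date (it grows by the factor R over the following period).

(0,0): Delta=-0.8555 Bond=108.7601
V0=12.0845

Since d<R<u, set p* = (R−d)/(u−d) = 0.6486; price each node as the discounted p*-expectation of its children.
Expiry values: V(1,0)=35.7700, V(1,1)=0.0000
Node (0,0) S=113.0000: V=(p*·0.0000+(1−p*)·35.7700)/1.04=12.0845; Δ=(0.0000−35.7700)/(132.2100−90.4000)=-0.8555; B=V−Δ·S=108.7601
Sanity check at the root: Δ(0,0)·S0 + B(0,0) reproduces V0 = 12.0845.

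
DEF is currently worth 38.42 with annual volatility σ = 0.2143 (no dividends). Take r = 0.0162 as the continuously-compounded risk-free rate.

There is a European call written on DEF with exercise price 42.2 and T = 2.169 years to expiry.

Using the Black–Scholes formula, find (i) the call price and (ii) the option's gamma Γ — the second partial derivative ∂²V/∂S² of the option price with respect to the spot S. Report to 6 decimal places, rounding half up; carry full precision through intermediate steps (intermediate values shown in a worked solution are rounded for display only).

price = 3.886517
Γ = 0.032887

σ√T = 0.2143·√2.169 = 0.315611
d₁ = (ln(S/K) + (r+σ²/2)T) / (σ√T) = (ln(38.42/42.2) + (0.0162+0.2143²/2)·2.169) / 0.315611 = (-0.093842 + 0.084943) / 0.315611 = -0.028197
d₂ = d₁ − σ√T = -0.028197 − 0.315611 = -0.343807
e^{−rT} = 0.965472
N(d₁) = 0.488753,  N(d₂) = 0.365496
Call price V = S·N(d₁) − K·e^{−rT}·N(d₂) = 18.777878 − 14.891361 = 3.886517
φ(d₁) = (1/√(2π))·e^{−d₁²/2} = 0.398784
Γ = φ(d₁) / (S·σ·√T) = 0.032887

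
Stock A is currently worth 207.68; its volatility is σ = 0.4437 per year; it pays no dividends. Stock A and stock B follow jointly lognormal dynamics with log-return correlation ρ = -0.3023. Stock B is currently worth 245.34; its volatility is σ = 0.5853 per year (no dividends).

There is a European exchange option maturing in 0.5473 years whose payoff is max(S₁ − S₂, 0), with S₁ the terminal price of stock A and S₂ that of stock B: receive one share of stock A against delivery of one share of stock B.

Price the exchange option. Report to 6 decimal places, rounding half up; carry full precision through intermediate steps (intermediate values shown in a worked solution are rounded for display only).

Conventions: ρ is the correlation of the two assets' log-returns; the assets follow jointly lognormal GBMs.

exchange price = 38.007215

σ_eff = √(σ₁² + σ₂² − 2ρσ₁σ₂) = √(0.4437² + 0.5853² − 2·-0.3023·0.4437·0.5853) = 0.834541
d₁ = (ln(S₁/S₂) + (q₂ − q₁ + σ_eff²/2)T) / (σ_eff√T) = (ln(207.68/245.34) + (0.0 − 0.0 + 0.348229)·0.5473) / 0.617391 = 0.038775
d₂ = d₁ − σ_eff√T = 0.038775 − 0.617391 = -0.578616
N(d₁) = 0.515465,  N(d₂) = 0.281424
V = S₁·e^{−q₁T}·N(d₁) − S₂·e^{−q₂T}·N(d₂) = 107.051805 − 69.044589 = 38.007215
Key observation: the rate r is irrelevant here: denominating values in stock B turns the exchange into a ratio option on S₁/S₂, and discounting at r drops out.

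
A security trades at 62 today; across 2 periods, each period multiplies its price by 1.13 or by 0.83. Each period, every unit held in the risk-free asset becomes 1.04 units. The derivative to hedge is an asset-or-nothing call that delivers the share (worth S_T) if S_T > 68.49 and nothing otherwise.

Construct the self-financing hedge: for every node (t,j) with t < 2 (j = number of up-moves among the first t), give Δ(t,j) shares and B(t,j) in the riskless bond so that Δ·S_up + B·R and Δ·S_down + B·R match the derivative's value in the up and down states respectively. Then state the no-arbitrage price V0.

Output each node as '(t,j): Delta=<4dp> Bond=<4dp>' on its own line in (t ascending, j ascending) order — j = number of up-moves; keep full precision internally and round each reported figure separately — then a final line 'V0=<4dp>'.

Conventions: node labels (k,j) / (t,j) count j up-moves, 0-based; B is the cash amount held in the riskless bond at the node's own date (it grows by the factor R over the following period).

No-arbitrage ⇒ martingale measure with p* = (R−d)/(u−d) = 0.7000.
Expiry values: V(2,0)=0.0000, V(2,1)=0.0000, V(2,2)=79.1678
(1,0): S=51.4600. Δ = (V_up−V_dn)/(S_up−S_dn) = (0.0000−0.0000)/(58.1498−42.7118) = 0.0000. V = [p*·0.0000 + (1−p*)·0.0000]/1.04 = 0.0000. B = V − Δ·S = 0.0000.
(1,1): S=70.0600. Δ = (V_up−V_dn)/(S_up−S_dn) = (79.1678−0.0000)/(79.1678−58.1498) = 3.7667. V = [p*·79.1678 + (1−p*)·0.0000]/1.04 = 53.2860. B = V − Δ·S = -210.6066.
(0,0): S=62.0000. Δ = (V_up−V_dn)/(S_up−S_dn) = (53.2860−0.0000)/(70.0600−51.4600) = 2.8648. V = [p*·53.2860 + (1−p*)·0.0000]/1.04 = 35.8656. B = V − Δ·S = -141.7545.
As a check, the time-0 holding Δ(0,0)·S0 + B(0,0) comes to 35.8656 — exactly V0.

(0,0): Delta=2.8648 Bond=-141.7545
(1,0): Delta=0.0000 Bond=0.0000
(1,1): Delta=3.7667 Bond=-210.6066
V0=35.8656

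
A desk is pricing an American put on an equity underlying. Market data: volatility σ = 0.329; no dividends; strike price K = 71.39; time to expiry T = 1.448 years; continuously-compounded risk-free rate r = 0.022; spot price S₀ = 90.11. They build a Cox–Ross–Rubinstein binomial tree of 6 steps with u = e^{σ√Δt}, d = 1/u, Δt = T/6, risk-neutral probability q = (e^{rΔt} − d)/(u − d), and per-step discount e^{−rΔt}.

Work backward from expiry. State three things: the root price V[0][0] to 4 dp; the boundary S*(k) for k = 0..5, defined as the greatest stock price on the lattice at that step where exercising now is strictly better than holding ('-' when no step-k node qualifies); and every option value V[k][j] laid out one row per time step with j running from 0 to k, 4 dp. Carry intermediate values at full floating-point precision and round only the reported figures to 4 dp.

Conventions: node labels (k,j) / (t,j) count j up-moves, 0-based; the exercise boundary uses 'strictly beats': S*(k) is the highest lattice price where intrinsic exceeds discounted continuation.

Δt=0.24133  u=1.17542  d=0.85076  q=0.47608  discount=0.99470
step 6 (expiry): payoffs max(K−S,0) = 37.2220 24.1832 6.1688 0.0000 0.0000 0.0000 0.0000
step 5: (k=5,j=0): S=40.1617, K−S=31.2283, hold=30.8503 ⇒ V=31.2283 exercise | (k=5,j=1): S=55.4877, K−S=15.9023, hold=15.5243 ⇒ V=15.9023 exercise | (k=5,j=2): S=76.6621, K−S=0.0000, hold=3.2149 ⇒ V=3.2149 continue | (k=5,j=3): S=105.9169, K−S=0.0000, hold=0.0000 ⇒ V=0.0000 continue | (k=5,j=4): S=146.3355, K−S=0.0000, hold=0.0000 ⇒ V=0.0000 continue | (k=5,j=5): S=202.1780, K−S=0.0000, hold=0.0000 ⇒ V=0.0000 continue  boundary S*=55.4877
step 4: (k=4,j=0): S=47.2068, K−S=24.1832, hold=23.8052 ⇒ V=24.1832 exercise | (k=4,j=1): S=65.2212, K−S=6.1688, hold=9.8099 ⇒ V=9.8099 continue | (k=4,j=2): S=90.1100, K−S=0.0000, hold=1.6754 ⇒ V=1.6754 continue | (k=4,j=3): S=124.4966, K−S=0.0000, hold=0.0000 ⇒ V=0.0000 continue | (k=4,j=4): S=172.0053, K−S=0.0000, hold=0.0000 ⇒ V=0.0000 continue  boundary S*=47.2068
step 3: (k=3,j=0): S=55.4877, K−S=15.9023, hold=17.2486 ⇒ V=17.2486 continue | (k=3,j=1): S=76.6621, K−S=0.0000, hold=5.9058 ⇒ V=5.9058 continue | (k=3,j=2): S=105.9169, K−S=0.0000, hold=0.8731 ⇒ V=0.8731 continue | (k=3,j=3): S=146.3355, K−S=0.0000, hold=0.0000 ⇒ V=0.0000 continue  boundary S*=-
step 2: (k=2,j=0): S=65.2212, K−S=6.1688, hold=11.7858 ⇒ V=11.7858 continue | (k=2,j=1): S=90.1100, K−S=0.0000, hold=3.4913 ⇒ V=3.4913 continue | (k=2,j=2): S=124.4966, K−S=0.0000, hold=0.4550 ⇒ V=0.4550 continue  boundary S*=-
step 1: (k=1,j=0): S=76.6621, K−S=0.0000, hold=7.7954 ⇒ V=7.7954 continue | (k=1,j=1): S=105.9169, K−S=0.0000, hold=2.0349 ⇒ V=2.0349 continue  boundary S*=-
step 0: (k=0,j=0): S=90.1100, K−S=0.0000, hold=5.0262 ⇒ V=5.0262 continue  boundary S*=-

price = 5.0262
boundary = - - - - 47.2068 55.4877
tree:
5.0262
7.7954 2.0349
11.7858 3.4913 0.4550
17.2486 5.9058 0.8731 0.0000
24.1832 9.8099 1.6754 0.0000 0.0000
31.2283 15.9023 3.2149 0.0000 0.0000 0.0000
37.2220 24.1832 6.1688 0.0000 0.0000 0.0000 0.0000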